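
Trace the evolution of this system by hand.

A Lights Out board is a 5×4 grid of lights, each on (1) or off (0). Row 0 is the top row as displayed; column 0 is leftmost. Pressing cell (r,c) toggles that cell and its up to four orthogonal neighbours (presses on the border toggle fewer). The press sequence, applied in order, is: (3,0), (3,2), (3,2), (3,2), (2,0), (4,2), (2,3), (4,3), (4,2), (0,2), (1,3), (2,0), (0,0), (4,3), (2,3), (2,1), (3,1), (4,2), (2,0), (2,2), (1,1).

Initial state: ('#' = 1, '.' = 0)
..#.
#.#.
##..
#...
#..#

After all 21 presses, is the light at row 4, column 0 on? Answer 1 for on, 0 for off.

k=0  ..#.
#.#.
##..
#...
#..#
k=1  ..#.
#.#.
.#..
.#..
...#
k=2  ..#.
#.#.
.##.
..##
..##
k=3  ..#.
#.#.
.#..
.#..
...#
k=4  ..#.
#.#.
.##.
..##
..##
k=5  ..#.
..#.
#.#.
#.##
..##
k=6  ..#.
..#.
#.#.
#..#
.#..
k=7  ..#.
..##
#..#
#...
.#..
k=8  ..#.
..##
#..#
#..#
.###
k=9  ..#.
..##
#..#
#.##
....
k=10  .#.#
...#
#..#
#.##
....
k=11  .#..
..#.
#...
#.##
....
k=12  .#..
#.#.
.#..
..##
....
k=13  #...
..#.
.#..
..##
....
k=14  #...
..#.
.#..
..#.
..##
k=15  #...
..##
.###
..##
..##
k=16  #...
.###
#..#
.###
..##
k=17  #...
.###
##.#
#..#
.###
k=18  #...
.###
##.#
#.##
....
k=19  #...
####
...#
..##
....
k=20  #...
##.#
.##.
...#
....
k=21  ##..
..##
..#.
...#
....

0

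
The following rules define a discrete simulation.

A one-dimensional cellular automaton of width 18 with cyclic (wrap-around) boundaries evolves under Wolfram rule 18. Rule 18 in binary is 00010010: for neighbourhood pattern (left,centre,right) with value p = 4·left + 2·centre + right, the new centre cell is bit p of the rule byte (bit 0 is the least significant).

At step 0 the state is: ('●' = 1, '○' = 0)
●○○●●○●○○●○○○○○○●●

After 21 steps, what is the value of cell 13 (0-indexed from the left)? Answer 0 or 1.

0) ●○○●●○●○○●○○○○○○●●
1) ○●●○○○○●●○●○○○○●○○
2) ●○○●○○●○○○○●○○●○●○
3) ○●●○●●○●○○●○●●○○○○
4) ●○○○○○○○●●○○○○●○○○
5) ○●○○○○○●○○●○○●○●○●
6) ○○●○○○●○●●○●●○○○○○
7) ○●○●○●○○○○○○○●○○○○
8) ●○○○○○●○○○○○●○●○○○
9) ○●○○○●○●○○○●○○○●○●
10) ○○●○●○○○●○●○●○●○○○
11) ○●○○○●○●○○○○○○○●○○
12) ●○●○●○○○●○○○○○●○●○
13) ○○○○○●○●○●○○○●○○○○
14) ○○○○●○○○○○●○●○●○○○
15) ○○○●○●○○○●○○○○○●○○
16) ○○●○○○●○●○●○○○●○●○
17) ○●○●○●○○○○○●○●○○○●
18) ○○○○○○●○○○●○○○●○●○
19) ○○○○○●○●○●○●○●○○○●
20) ●○○○●○○○○○○○○○●○●○
21) ○●○●○●○○○○○○○●○○○○

1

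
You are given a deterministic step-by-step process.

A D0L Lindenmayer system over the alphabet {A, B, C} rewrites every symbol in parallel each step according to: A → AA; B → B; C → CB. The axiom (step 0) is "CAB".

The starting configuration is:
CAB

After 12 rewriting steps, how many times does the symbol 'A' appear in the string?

4096

gen 0: CAB
gen 1: CBAAB
gen 2: CBBAAAAB
gen 3: CBBBAAAAAAAAB
gen 4: CBBBBAAAAAAAAAAAAAAAAB
gen 5: CBBBBBAAAAAAAAAAAAAAAAAAAAAAAAAAAAAAAAB
gen 6: CBBBBBBAAAAAAAAAAAAAAAAAAAAAAAAAAAAAAAAAAAAAAAAAAAAAAAAAAAAAAAAAAAAAAAAB
gen 7: CBBBBBBBAAAAAAAAAAAAAAAAAAAAAAAAAAAAAAAAAAAAAAAAAAAAAAAAAA…AAAAAAAAAAAAAAAAAAAAAAAAAAAAAAAAAAAAAAAAAAAAAAAAAAAAAAAAAB  (len 137)
gen 8: CBBBBBBBBAAAAAAAAAAAAAAAAAAAAAAAAAAAAAAAAAAAAAAAAAAAAAAAAA…AAAAAAAAAAAAAAAAAAAAAAAAAAAAAAAAAAAAAAAAAAAAAAAAAAAAAAAAAB  (len 266)
gen 9: CBBBBBBBBBAAAAAAAAAAAAAAAAAAAAAAAAAAAAAAAAAAAAAAAAAAAAAAAA…AAAAAAAAAAAAAAAAAAAAAAAAAAAAAAAAAAAAAAAAAAAAAAAAAAAAAAAAAB  (len 523)
gen 10: CBBBBBBBBBBAAAAAAAAAAAAAAAAAAAAAAAAAAAAAAAAAAAAAAAAAAAAAAA…AAAAAAAAAAAAAAAAAAAAAAAAAAAAAAAAAAAAAAAAAAAAAAAAAAAAAAAAAB  (len 1036)
gen 11: CBBBBBBBBBBBAAAAAAAAAAAAAAAAAAAAAAAAAAAAAAAAAAAAAAAAAAAAAA…AAAAAAAAAAAAAAAAAAAAAAAAAAAAAAAAAAAAAAAAAAAAAAAAAAAAAAAAAB  (len 2061)
gen 12: CBBBBBBBBBBBBAAAAAAAAAAAAAAAAAAAAAAAAAAAAAAAAAAAAAAAAAAAAA…AAAAAAAAAAAAAAAAAAAAAAAAAAAAAAAAAAAAAAAAAAAAAAAAAAAAAAAAAB  (len 4110)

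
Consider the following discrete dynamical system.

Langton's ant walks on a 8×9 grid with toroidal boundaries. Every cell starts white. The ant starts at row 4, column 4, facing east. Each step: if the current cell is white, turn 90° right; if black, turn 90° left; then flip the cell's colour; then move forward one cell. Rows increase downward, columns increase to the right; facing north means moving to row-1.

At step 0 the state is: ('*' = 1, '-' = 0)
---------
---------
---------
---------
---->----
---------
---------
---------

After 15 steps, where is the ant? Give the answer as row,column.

[0] ---------
---------
---------
---------
---->----
---------
---------
---------
[1] ---------
---------
---------
---------
----*----
----v----
---------
---------
[2] ---------
---------
---------
---------
----*----
---<*----
---------
---------
[3] ---------
---------
---------
---------
---^*----
---**----
---------
---------
[4] ---------
---------
---------
---------
---*>----
---**----
---------
---------
[5] ---------
---------
---------
----^----
---*-----
---**----
---------
---------
[6] ---------
---------
---------
----*>---
---*-----
---**----
---------
---------
[7] ---------
---------
---------
----**---
---*-v---
---**----
---------
---------
[8] ---------
---------
---------
----**---
---*<*---
---**----
---------
---------
[9] ---------
---------
---------
----^*---
---***---
---**----
---------
---------
[10] ---------
---------
---------
---<-*---
---***---
---**----
---------
---------
[11] ---------
---------
---^-----
---*-*---
---***---
---**----
---------
---------
[12] ---------
---------
---*>----
---*-*---
---***---
---**----
---------
---------
[13] ---------
---------
---**----
---*v*---
---***---
---**----
---------
---------
[14] ---------
---------
---**----
---<**---
---***---
---**----
---------
---------
[15] ---------
---------
---**----
----**---
---v**---
---**----
---------
---------

4,3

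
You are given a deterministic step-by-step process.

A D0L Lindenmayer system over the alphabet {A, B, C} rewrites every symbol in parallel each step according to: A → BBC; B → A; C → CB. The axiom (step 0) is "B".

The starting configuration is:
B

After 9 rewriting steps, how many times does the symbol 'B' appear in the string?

66

[0] B
[1] A
[2] BBC
[3] AACB
[4] BBCBBCCBA
[5] AACBAACBCBABBC
[6] BBCBBCCBABBCBBCCBACBABBCAACB
[7] AACBAACBCBABBCAACBAACBCBABBCCBABBCAACBBBCBBCCBA
[8] BBCBBCCBABBCBBCCBACBABBCAACBBBCBBCCBABBCBBCCBACBABBCAACBCBABBCAACBBBCBBCCBAAACBAACBCBABBC
[9] AACBAACBCBABBCAACBAACBCBABBCCBABBCAACBBBCBBCCBAAACBAACBCBA…BBCAACBBBCBBCCBAAACBAACBCBABBCBBCBBCCBABBCBBCCBACBABBCAACB  (len 155)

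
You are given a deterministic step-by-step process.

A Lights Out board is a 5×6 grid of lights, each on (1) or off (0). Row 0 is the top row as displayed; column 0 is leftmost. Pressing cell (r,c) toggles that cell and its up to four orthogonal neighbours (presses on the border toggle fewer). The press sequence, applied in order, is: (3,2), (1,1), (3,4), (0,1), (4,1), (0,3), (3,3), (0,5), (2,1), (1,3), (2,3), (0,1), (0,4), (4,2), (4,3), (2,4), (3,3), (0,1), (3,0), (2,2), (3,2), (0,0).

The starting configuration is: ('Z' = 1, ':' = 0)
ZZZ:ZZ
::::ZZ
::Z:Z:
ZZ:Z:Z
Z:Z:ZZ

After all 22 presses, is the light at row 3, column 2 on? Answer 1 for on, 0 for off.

step 0: ZZZ:ZZ
::::ZZ
::Z:Z:
ZZ:Z:Z
Z:Z:ZZ
step 1: ZZZ:ZZ
::::ZZ
::::Z:
Z:Z::Z
Z:::ZZ
step 2: Z:Z:ZZ
ZZZ:ZZ
:Z::Z:
Z:Z::Z
Z:::ZZ
step 3: Z:Z:ZZ
ZZZ:ZZ
:Z::::
Z:ZZZ:
Z::::Z
step 4: :Z::ZZ
Z:Z:ZZ
:Z::::
Z:ZZZ:
Z::::Z
step 5: :Z::ZZ
Z:Z:ZZ
:Z::::
ZZZZZ:
:ZZ::Z
step 6: :ZZZ:Z
Z:ZZZZ
:Z::::
ZZZZZ:
:ZZ::Z
step 7: :ZZZ:Z
Z:ZZZZ
:Z:Z::
ZZ::::
:ZZZ:Z
step 8: :ZZZZ:
Z:ZZZ:
:Z:Z::
ZZ::::
:ZZZ:Z
step 9: :ZZZZ:
ZZZZZ:
Z:ZZ::
Z:::::
:ZZZ:Z
step 10: :ZZ:Z:
ZZ::::
Z:Z:::
Z:::::
:ZZZ:Z
step 11: :ZZ:Z:
ZZ:Z::
Z::ZZ:
Z::Z::
:ZZZ:Z
step 12: Z:::Z:
Z::Z::
Z::ZZ:
Z::Z::
:ZZZ:Z
step 13: Z::Z:Z
Z::ZZ:
Z::ZZ:
Z::Z::
:ZZZ:Z
step 14: Z::Z:Z
Z::ZZ:
Z::ZZ:
Z:ZZ::
:::::Z
step 15: Z::Z:Z
Z::ZZ:
Z::ZZ:
Z:Z:::
::ZZZZ
step 16: Z::Z:Z
Z::Z::
Z::::Z
Z:Z:Z:
::ZZZZ
step 17: Z::Z:Z
Z::Z::
Z::Z:Z
Z::Z::
::Z:ZZ
step 18: :ZZZ:Z
ZZ:Z::
Z::Z:Z
Z::Z::
::Z:ZZ
step 19: :ZZZ:Z
ZZ:Z::
:::Z:Z
:Z:Z::
Z:Z:ZZ
step 20: :ZZZ:Z
ZZZZ::
:ZZ::Z
:ZZZ::
Z:Z:ZZ
step 21: :ZZZ:Z
ZZZZ::
:Z:::Z
::::::
Z:::ZZ
step 22: Z:ZZ:Z
:ZZZ::
:Z:::Z
::::::
Z:::ZZ

0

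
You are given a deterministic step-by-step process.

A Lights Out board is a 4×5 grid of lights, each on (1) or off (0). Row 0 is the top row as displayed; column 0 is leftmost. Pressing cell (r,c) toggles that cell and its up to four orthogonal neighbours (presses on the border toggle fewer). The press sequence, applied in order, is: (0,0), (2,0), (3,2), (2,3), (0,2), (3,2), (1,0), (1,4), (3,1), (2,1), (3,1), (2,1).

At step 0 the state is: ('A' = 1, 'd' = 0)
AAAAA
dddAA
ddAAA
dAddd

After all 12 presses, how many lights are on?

k=0  AAAAA
dddAA
ddAAA
dAddd
k=1  ddAAA
AddAA
ddAAA
dAddd
k=2  ddAAA
dddAA
AAAAA
AAddd
k=3  ddAAA
dddAA
AAdAA
AdAAd
k=4  ddAAA
ddddA
AAAdd
AdAdd
k=5  dAddA
ddAdA
AAAdd
AdAdd
k=6  dAddA
ddAdA
AAddd
AAdAd
k=7  AAddA
AAAdA
dAddd
AAdAd
k=8  AAddd
AAAAd
dAddA
AAdAd
k=9  AAddd
AAAAd
ddddA
ddAAd
k=10  AAddd
AdAAd
AAAdA
dAAAd
k=11  AAddd
AdAAd
AdAdA
AddAd
k=12  AAddd
AAAAd
dAddA
AAdAd

11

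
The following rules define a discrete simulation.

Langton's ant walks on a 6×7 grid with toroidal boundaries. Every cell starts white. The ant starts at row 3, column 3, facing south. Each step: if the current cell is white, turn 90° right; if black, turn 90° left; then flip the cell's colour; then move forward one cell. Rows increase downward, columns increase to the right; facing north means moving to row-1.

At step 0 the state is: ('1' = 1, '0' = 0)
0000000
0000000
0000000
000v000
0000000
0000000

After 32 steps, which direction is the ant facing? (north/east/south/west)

k=0  0000000
0000000
0000000
000v000
0000000
0000000
k=1  0000000
0000000
0000000
00<1000
0000000
0000000
k=2  0000000
0000000
00^0000
0011000
0000000
0000000
k=3  0000000
0000000
001>000
0011000
0000000
0000000
k=4  0000000
0000000
0011000
001v000
0000000
0000000
k=5  0000000
0000000
0011000
0010>00
0000000
0000000
k=6  0000000
0000000
0011000
0010100
0000v00
0000000
k=7  0000000
0000000
0011000
0010100
000<100
0000000
k=8  0000000
0000000
0011000
001^100
0001100
0000000
k=9  0000000
0000000
0011000
0011>00
0001100
0000000
k=10  0000000
0000000
0011^00
0011000
0001100
0000000
k=11  0000000
0000000
00111>0
0011000
0001100
0000000
k=12  0000000
0000000
0011110
00110v0
0001100
0000000
k=13  0000000
0000000
0011110
0011<10
0001100
0000000
k=14  0000000
0000000
0011^10
0011110
0001100
0000000
k=15  0000000
0000000
001<010
0011110
0001100
0000000
k=16  0000000
0000000
0010010
001v110
0001100
0000000
k=17  0000000
0000000
0010010
0010>10
0001100
0000000
k=18  0000000
0000000
0010^10
0010010
0001100
0000000
k=19  0000000
0000000
00101>0
0010010
0001100
0000000
k=20  0000000
00000^0
0010100
0010010
0001100
0000000
k=21  0000000
000001>
0010100
0010010
0001100
0000000
k=22  0000000
0000011
001010v
0010010
0001100
0000000
k=23  0000000
0000011
00101<1
0010010
0001100
0000000
k=24  0000000
00000^1
0010111
0010010
0001100
0000000
k=25  0000000
0000<01
0010111
0010010
0001100
0000000
k=26  0000^00
0000101
0010111
0010010
0001100
0000000
k=27  00001>0
0000101
0010111
0010010
0001100
0000000
k=28  0000110
00001v1
0010111
0010010
0001100
0000000
k=29  0000110
0000<11
0010111
0010010
0001100
0000000
k=30  0000110
0000011
0010v11
0010010
0001100
0000000
k=31  0000110
0000011
00100>1
0010010
0001100
0000000
k=32  0000110
00000^1
0010001
0010010
0001100
0000000

north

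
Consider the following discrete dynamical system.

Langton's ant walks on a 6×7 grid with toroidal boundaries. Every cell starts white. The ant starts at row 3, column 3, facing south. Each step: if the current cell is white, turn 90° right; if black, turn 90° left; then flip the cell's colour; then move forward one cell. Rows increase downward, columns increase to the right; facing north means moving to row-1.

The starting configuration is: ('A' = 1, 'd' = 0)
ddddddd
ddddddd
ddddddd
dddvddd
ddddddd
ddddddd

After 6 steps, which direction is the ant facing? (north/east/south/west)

[0] ddddddd
ddddddd
ddddddd
dddvddd
ddddddd
ddddddd
[1] ddddddd
ddddddd
ddddddd
dd<Addd
ddddddd
ddddddd
[2] ddddddd
ddddddd
dd^dddd
ddAAddd
ddddddd
ddddddd
[3] ddddddd
ddddddd
ddA>ddd
ddAAddd
ddddddd
ddddddd
[4] ddddddd
ddddddd
ddAAddd
ddAvddd
ddddddd
ddddddd
[5] ddddddd
ddddddd
ddAAddd
ddAd>dd
ddddddd
ddddddd
[6] ddddddd
ddddddd
ddAAddd
ddAdAdd
ddddvdd
ddddddd

south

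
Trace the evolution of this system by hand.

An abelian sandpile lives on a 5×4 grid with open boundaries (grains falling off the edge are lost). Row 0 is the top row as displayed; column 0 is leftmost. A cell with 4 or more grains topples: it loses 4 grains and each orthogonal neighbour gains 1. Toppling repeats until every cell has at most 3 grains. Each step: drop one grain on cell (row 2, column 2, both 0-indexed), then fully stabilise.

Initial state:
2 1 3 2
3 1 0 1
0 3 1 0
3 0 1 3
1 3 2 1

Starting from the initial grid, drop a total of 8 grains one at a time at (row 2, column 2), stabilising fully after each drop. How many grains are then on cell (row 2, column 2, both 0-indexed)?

2

gen 0: 2 1 3 2
3 1 0 1
0 3 1 0
3 0 1 3
1 3 2 1
gen 1: 2 1 3 2
3 1 0 1
0 3 2 0
3 0 1 3
1 3 2 1
gen 2: 2 1 3 2
3 1 0 1
0 3 3 0
3 0 1 3
1 3 2 1
gen 3: 2 1 3 2
3 2 1 1
1 0 1 1
3 1 2 3
1 3 2 1
gen 4: 2 1 3 2
3 2 1 1
1 0 2 1
3 1 2 3
1 3 2 1
gen 5: 2 1 3 2
3 2 1 1
1 0 3 1
3 1 2 3
1 3 2 1
gen 6: 2 1 3 2
3 2 2 1
1 1 0 2
3 1 3 3
1 3 2 1
gen 7: 2 1 3 2
3 2 2 1
1 1 1 2
3 1 3 3
1 3 2 1
gen 8: 2 1 3 2
3 2 2 1
1 1 2 2
3 1 3 3
1 3 2 1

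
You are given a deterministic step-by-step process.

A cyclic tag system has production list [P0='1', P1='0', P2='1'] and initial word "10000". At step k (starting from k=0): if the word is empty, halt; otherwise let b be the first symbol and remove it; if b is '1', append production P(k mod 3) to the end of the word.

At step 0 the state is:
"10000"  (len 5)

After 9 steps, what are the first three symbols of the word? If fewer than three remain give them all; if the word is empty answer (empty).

(empty)

0) "10000"  (len 5)
1) "00001"  (len 5)
2) "0001"  (len 4)
3) "001"  (len 3)
4) "01"  (len 2)
5) "1"  (len 1)
6) "1"  (len 1)
7) "1"  (len 1)
8) "0"  (len 1)
9) (halted — word empty)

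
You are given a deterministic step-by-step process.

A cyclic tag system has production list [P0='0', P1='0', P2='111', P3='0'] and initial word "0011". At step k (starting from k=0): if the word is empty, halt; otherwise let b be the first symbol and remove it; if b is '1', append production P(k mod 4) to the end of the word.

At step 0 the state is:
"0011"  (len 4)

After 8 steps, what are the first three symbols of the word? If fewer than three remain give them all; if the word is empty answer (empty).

k=0  "0011"  (len 4)
k=1  "011"  (len 3)
k=2  "11"  (len 2)
k=3  "1111"  (len 4)
k=4  "1110"  (len 4)
k=5  "1100"  (len 4)
k=6  "1000"  (len 4)
k=7  "000111"  (len 6)
k=8  "00111"  (len 5)

001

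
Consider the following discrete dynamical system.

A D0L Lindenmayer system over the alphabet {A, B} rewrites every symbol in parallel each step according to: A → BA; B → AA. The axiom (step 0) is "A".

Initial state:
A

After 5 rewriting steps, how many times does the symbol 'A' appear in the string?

21

t=0: A
t=1: BA
t=2: AABA
t=3: BABAAABA
t=4: AABAAABABABAAABA
t=5: BABAAABABABAAABAAABAAABABABAAABA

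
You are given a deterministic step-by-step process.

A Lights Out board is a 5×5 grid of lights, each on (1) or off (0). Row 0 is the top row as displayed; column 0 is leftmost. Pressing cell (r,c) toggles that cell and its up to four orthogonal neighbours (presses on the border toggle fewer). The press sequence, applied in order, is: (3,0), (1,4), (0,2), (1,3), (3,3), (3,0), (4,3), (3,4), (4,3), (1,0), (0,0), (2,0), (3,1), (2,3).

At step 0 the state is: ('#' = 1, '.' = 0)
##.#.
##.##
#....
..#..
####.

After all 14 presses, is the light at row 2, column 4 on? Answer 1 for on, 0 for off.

1

[0] ##.#.
##.##
#....
..#..
####.
[1] ##.#.
##.##
.....
###..
.###.
[2] ##.##
##...
....#
###..
.###.
[3] #.#.#
###..
....#
###..
.###.
[4] #.###
##.##
...##
###..
.###.
[5] #.###
##.##
....#
##.##
.##..
[6] #.###
##.##
#...#
...##
###..
[7] #.###
##.##
#...#
....#
##.##
[8] #.###
##.##
#....
...#.
##.#.
[9] #.###
##.##
#....
.....
###.#
[10] ..###
...##
.....
.....
###.#
[11] #####
#..##
.....
.....
###.#
[12] #####
...##
##...
#....
###.#
[13] #####
...##
#....
.##..
#.#.#
[14] #####
....#
#.###
.###.
#.#.#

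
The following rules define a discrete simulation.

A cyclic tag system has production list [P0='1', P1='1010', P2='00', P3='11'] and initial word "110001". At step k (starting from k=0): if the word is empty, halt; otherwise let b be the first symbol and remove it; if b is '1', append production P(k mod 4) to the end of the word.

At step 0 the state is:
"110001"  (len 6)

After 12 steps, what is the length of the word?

gen 0: "110001"  (len 6)
gen 1: "100011"  (len 6)
gen 2: "000111010"  (len 9)
gen 3: "00111010"  (len 8)
gen 4: "0111010"  (len 7)
gen 5: "111010"  (len 6)
gen 6: "110101010"  (len 9)
gen 7: "1010101000"  (len 10)
gen 8: "01010100011"  (len 11)
gen 9: "1010100011"  (len 10)
gen 10: "0101000111010"  (len 13)
gen 11: "101000111010"  (len 12)
gen 12: "0100011101011"  (len 13)

13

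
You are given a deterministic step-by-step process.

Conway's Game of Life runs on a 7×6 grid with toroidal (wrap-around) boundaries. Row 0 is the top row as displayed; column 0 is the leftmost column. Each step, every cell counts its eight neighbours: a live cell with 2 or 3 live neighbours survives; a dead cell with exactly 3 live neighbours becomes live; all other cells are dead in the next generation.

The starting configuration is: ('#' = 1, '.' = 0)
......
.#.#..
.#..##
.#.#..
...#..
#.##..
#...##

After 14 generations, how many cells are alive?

20

step 0: ......
.#.#..
.#..##
.#.#..
...#..
#.##..
#...##
step 1: #...##
#.#.#.
.#.##.
#..#..
.#.##.
####..
##.###
step 2: ..#...
#.#...
##..#.
##...#
....##
......
......
step 3: .#....
#.##.#
..#...
.#....
....##
......
......
step 4: ###...
#.##..
#.##..
......
......
......
......
step 5: #.##..
#....#
..##..
......
......
......
.#....
step 6: #.#..#
#...##
......
......
......
......
.##...
step 7: ..###.
##..#.
.....#
......
......
......
###...
step 8: ....#.
###.#.
#....#
......
......
.#....
.##...
step 9: #....#
##.##.
#....#
......
......
.##...
.##...
step 10: ...###
.#..#.
##..##
......
......
.##...
..#...
step 11: ..####
.##...
##..##
#....#
......
.##...
.##.#.
step 12: #...##
......
..#.#.
.#..#.
##....
.###..
#...##
step 13: #...#.
...##.
...#..
####.#
#..#..
..###.
..#...
step 14: ....##
...###
##...#
##.#.#
#.....
.##.#.
.##.##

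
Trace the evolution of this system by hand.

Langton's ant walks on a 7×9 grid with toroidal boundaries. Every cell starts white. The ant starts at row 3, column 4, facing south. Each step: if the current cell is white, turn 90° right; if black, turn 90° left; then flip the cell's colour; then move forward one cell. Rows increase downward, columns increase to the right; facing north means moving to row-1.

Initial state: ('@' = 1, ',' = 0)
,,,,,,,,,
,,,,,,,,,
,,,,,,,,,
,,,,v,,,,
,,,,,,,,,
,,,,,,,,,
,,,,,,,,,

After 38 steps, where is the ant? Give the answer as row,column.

t=0: ,,,,,,,,,
,,,,,,,,,
,,,,,,,,,
,,,,v,,,,
,,,,,,,,,
,,,,,,,,,
,,,,,,,,,
t=1: ,,,,,,,,,
,,,,,,,,,
,,,,,,,,,
,,,<@,,,,
,,,,,,,,,
,,,,,,,,,
,,,,,,,,,
t=2: ,,,,,,,,,
,,,,,,,,,
,,,^,,,,,
,,,@@,,,,
,,,,,,,,,
,,,,,,,,,
,,,,,,,,,
t=3: ,,,,,,,,,
,,,,,,,,,
,,,@>,,,,
,,,@@,,,,
,,,,,,,,,
,,,,,,,,,
,,,,,,,,,
t=4: ,,,,,,,,,
,,,,,,,,,
,,,@@,,,,
,,,@v,,,,
,,,,,,,,,
,,,,,,,,,
,,,,,,,,,
t=5: ,,,,,,,,,
,,,,,,,,,
,,,@@,,,,
,,,@,>,,,
,,,,,,,,,
,,,,,,,,,
,,,,,,,,,
t=6: ,,,,,,,,,
,,,,,,,,,
,,,@@,,,,
,,,@,@,,,
,,,,,v,,,
,,,,,,,,,
,,,,,,,,,
t=7: ,,,,,,,,,
,,,,,,,,,
,,,@@,,,,
,,,@,@,,,
,,,,<@,,,
,,,,,,,,,
,,,,,,,,,
t=8: ,,,,,,,,,
,,,,,,,,,
,,,@@,,,,
,,,@^@,,,
,,,,@@,,,
,,,,,,,,,
,,,,,,,,,
t=9: ,,,,,,,,,
,,,,,,,,,
,,,@@,,,,
,,,@@>,,,
,,,,@@,,,
,,,,,,,,,
,,,,,,,,,
t=10: ,,,,,,,,,
,,,,,,,,,
,,,@@^,,,
,,,@@,,,,
,,,,@@,,,
,,,,,,,,,
,,,,,,,,,
t=11: ,,,,,,,,,
,,,,,,,,,
,,,@@@>,,
,,,@@,,,,
,,,,@@,,,
,,,,,,,,,
,,,,,,,,,
t=12: ,,,,,,,,,
,,,,,,,,,
,,,@@@@,,
,,,@@,v,,
,,,,@@,,,
,,,,,,,,,
,,,,,,,,,
t=13: ,,,,,,,,,
,,,,,,,,,
,,,@@@@,,
,,,@@<@,,
,,,,@@,,,
,,,,,,,,,
,,,,,,,,,
t=14: ,,,,,,,,,
,,,,,,,,,
,,,@@^@,,
,,,@@@@,,
,,,,@@,,,
,,,,,,,,,
,,,,,,,,,
t=15: ,,,,,,,,,
,,,,,,,,,
,,,@<,@,,
,,,@@@@,,
,,,,@@,,,
,,,,,,,,,
,,,,,,,,,
t=16: ,,,,,,,,,
,,,,,,,,,
,,,@,,@,,
,,,@v@@,,
,,,,@@,,,
,,,,,,,,,
,,,,,,,,,
t=17: ,,,,,,,,,
,,,,,,,,,
,,,@,,@,,
,,,@,>@,,
,,,,@@,,,
,,,,,,,,,
,,,,,,,,,
t=18: ,,,,,,,,,
,,,,,,,,,
,,,@,^@,,
,,,@,,@,,
,,,,@@,,,
,,,,,,,,,
,,,,,,,,,
t=19: ,,,,,,,,,
,,,,,,,,,
,,,@,@>,,
,,,@,,@,,
,,,,@@,,,
,,,,,,,,,
,,,,,,,,,
t=20: ,,,,,,,,,
,,,,,,^,,
,,,@,@,,,
,,,@,,@,,
,,,,@@,,,
,,,,,,,,,
,,,,,,,,,
t=21: ,,,,,,,,,
,,,,,,@>,
,,,@,@,,,
,,,@,,@,,
,,,,@@,,,
,,,,,,,,,
,,,,,,,,,
t=22: ,,,,,,,,,
,,,,,,@@,
,,,@,@,v,
,,,@,,@,,
,,,,@@,,,
,,,,,,,,,
,,,,,,,,,
t=23: ,,,,,,,,,
,,,,,,@@,
,,,@,@<@,
,,,@,,@,,
,,,,@@,,,
,,,,,,,,,
,,,,,,,,,
t=24: ,,,,,,,,,
,,,,,,^@,
,,,@,@@@,
,,,@,,@,,
,,,,@@,,,
,,,,,,,,,
,,,,,,,,,
t=25: ,,,,,,,,,
,,,,,<,@,
,,,@,@@@,
,,,@,,@,,
,,,,@@,,,
,,,,,,,,,
,,,,,,,,,
t=26: ,,,,,^,,,
,,,,,@,@,
,,,@,@@@,
,,,@,,@,,
,,,,@@,,,
,,,,,,,,,
,,,,,,,,,
t=27: ,,,,,@>,,
,,,,,@,@,
,,,@,@@@,
,,,@,,@,,
,,,,@@,,,
,,,,,,,,,
,,,,,,,,,
t=28: ,,,,,@@,,
,,,,,@v@,
,,,@,@@@,
,,,@,,@,,
,,,,@@,,,
,,,,,,,,,
,,,,,,,,,
t=29: ,,,,,@@,,
,,,,,<@@,
,,,@,@@@,
,,,@,,@,,
,,,,@@,,,
,,,,,,,,,
,,,,,,,,,
t=30: ,,,,,@@,,
,,,,,,@@,
,,,@,v@@,
,,,@,,@,,
,,,,@@,,,
,,,,,,,,,
,,,,,,,,,
t=31: ,,,,,@@,,
,,,,,,@@,
,,,@,,>@,
,,,@,,@,,
,,,,@@,,,
,,,,,,,,,
,,,,,,,,,
t=32: ,,,,,@@,,
,,,,,,^@,
,,,@,,,@,
,,,@,,@,,
,,,,@@,,,
,,,,,,,,,
,,,,,,,,,
t=33: ,,,,,@@,,
,,,,,<,@,
,,,@,,,@,
,,,@,,@,,
,,,,@@,,,
,,,,,,,,,
,,,,,,,,,
t=34: ,,,,,^@,,
,,,,,@,@,
,,,@,,,@,
,,,@,,@,,
,,,,@@,,,
,,,,,,,,,
,,,,,,,,,
t=35: ,,,,<,@,,
,,,,,@,@,
,,,@,,,@,
,,,@,,@,,
,,,,@@,,,
,,,,,,,,,
,,,,,,,,,
t=36: ,,,,@,@,,
,,,,,@,@,
,,,@,,,@,
,,,@,,@,,
,,,,@@,,,
,,,,,,,,,
,,,,^,,,,
t=37: ,,,,@,@,,
,,,,,@,@,
,,,@,,,@,
,,,@,,@,,
,,,,@@,,,
,,,,,,,,,
,,,,@>,,,
t=38: ,,,,@v@,,
,,,,,@,@,
,,,@,,,@,
,,,@,,@,,
,,,,@@,,,
,,,,,,,,,
,,,,@@,,,

0,5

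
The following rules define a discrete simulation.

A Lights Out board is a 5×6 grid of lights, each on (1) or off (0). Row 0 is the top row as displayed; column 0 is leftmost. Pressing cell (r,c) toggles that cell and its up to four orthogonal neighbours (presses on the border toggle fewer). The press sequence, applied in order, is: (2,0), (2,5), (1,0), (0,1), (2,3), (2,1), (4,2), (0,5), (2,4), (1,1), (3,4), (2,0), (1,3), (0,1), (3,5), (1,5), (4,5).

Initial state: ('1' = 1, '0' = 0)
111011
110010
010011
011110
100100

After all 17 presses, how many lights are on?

t=0: 111011
110010
010011
011110
100100
t=1: 111011
010010
100011
111110
100100
t=2: 111011
010011
100000
111111
100100
t=3: 011011
100011
000000
111111
100100
t=4: 100011
110011
000000
111111
100100
t=5: 100011
110111
001110
111011
100100
t=6: 100011
100111
110110
101011
100100
t=7: 100011
100111
110110
100011
111000
t=8: 100000
100110
110110
100011
111000
t=9: 100000
100100
110001
100001
111000
t=10: 110000
011100
100001
100001
111000
t=11: 110000
011100
100011
100110
111010
t=12: 110000
111100
010011
000110
111010
t=13: 110100
110010
010111
000110
111010
t=14: 001100
100010
010111
000110
111010
t=15: 001100
100010
010110
000101
111011
t=16: 001101
100001
010111
000101
111011
t=17: 001101
100001
010111
000100
111000

13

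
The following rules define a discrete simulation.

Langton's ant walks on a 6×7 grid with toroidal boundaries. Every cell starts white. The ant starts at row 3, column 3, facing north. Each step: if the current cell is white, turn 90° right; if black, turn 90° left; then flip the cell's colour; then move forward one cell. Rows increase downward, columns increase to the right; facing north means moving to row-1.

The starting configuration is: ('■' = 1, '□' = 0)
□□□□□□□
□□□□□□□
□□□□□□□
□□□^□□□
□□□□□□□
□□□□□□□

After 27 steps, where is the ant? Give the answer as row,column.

[0] □□□□□□□
□□□□□□□
□□□□□□□
□□□^□□□
□□□□□□□
□□□□□□□
[1] □□□□□□□
□□□□□□□
□□□□□□□
□□□■>□□
□□□□□□□
□□□□□□□
[2] □□□□□□□
□□□□□□□
□□□□□□□
□□□■■□□
□□□□v□□
□□□□□□□
[3] □□□□□□□
□□□□□□□
□□□□□□□
□□□■■□□
□□□<■□□
□□□□□□□
[4] □□□□□□□
□□□□□□□
□□□□□□□
□□□^■□□
□□□■■□□
□□□□□□□
[5] □□□□□□□
□□□□□□□
□□□□□□□
□□<□■□□
□□□■■□□
□□□□□□□
[6] □□□□□□□
□□□□□□□
□□^□□□□
□□■□■□□
□□□■■□□
□□□□□□□
[7] □□□□□□□
□□□□□□□
□□■>□□□
□□■□■□□
□□□■■□□
□□□□□□□
[8] □□□□□□□
□□□□□□□
□□■■□□□
□□■v■□□
□□□■■□□
□□□□□□□
[9] □□□□□□□
□□□□□□□
□□■■□□□
□□<■■□□
□□□■■□□
□□□□□□□
[10] □□□□□□□
□□□□□□□
□□■■□□□
□□□■■□□
□□v■■□□
□□□□□□□
[11] □□□□□□□
□□□□□□□
□□■■□□□
□□□■■□□
□<■■■□□
□□□□□□□
[12] □□□□□□□
□□□□□□□
□□■■□□□
□^□■■□□
□■■■■□□
□□□□□□□
[13] □□□□□□□
□□□□□□□
□□■■□□□
□■>■■□□
□■■■■□□
□□□□□□□
[14] □□□□□□□
□□□□□□□
□□■■□□□
□■■■■□□
□■v■■□□
□□□□□□□
[15] □□□□□□□
□□□□□□□
□□■■□□□
□■■■■□□
□■□>■□□
□□□□□□□
[16] □□□□□□□
□□□□□□□
□□■■□□□
□■■^■□□
□■□□■□□
□□□□□□□
[17] □□□□□□□
□□□□□□□
□□■■□□□
□■<□■□□
□■□□■□□
□□□□□□□
[18] □□□□□□□
□□□□□□□
□□■■□□□
□■□□■□□
□■v□■□□
□□□□□□□
[19] □□□□□□□
□□□□□□□
□□■■□□□
□■□□■□□
□<■□■□□
□□□□□□□
[20] □□□□□□□
□□□□□□□
□□■■□□□
□■□□■□□
□□■□■□□
□v□□□□□
[21] □□□□□□□
□□□□□□□
□□■■□□□
□■□□■□□
□□■□■□□
<■□□□□□
[22] □□□□□□□
□□□□□□□
□□■■□□□
□■□□■□□
^□■□■□□
■■□□□□□
[23] □□□□□□□
□□□□□□□
□□■■□□□
□■□□■□□
■>■□■□□
■■□□□□□
[24] □□□□□□□
□□□□□□□
□□■■□□□
□■□□■□□
■■■□■□□
■v□□□□□
[25] □□□□□□□
□□□□□□□
□□■■□□□
□■□□■□□
■■■□■□□
■□>□□□□
[26] □□v□□□□
□□□□□□□
□□■■□□□
□■□□■□□
■■■□■□□
■□■□□□□
[27] □<■□□□□
□□□□□□□
□□■■□□□
□■□□■□□
■■■□■□□
■□■□□□□

0,1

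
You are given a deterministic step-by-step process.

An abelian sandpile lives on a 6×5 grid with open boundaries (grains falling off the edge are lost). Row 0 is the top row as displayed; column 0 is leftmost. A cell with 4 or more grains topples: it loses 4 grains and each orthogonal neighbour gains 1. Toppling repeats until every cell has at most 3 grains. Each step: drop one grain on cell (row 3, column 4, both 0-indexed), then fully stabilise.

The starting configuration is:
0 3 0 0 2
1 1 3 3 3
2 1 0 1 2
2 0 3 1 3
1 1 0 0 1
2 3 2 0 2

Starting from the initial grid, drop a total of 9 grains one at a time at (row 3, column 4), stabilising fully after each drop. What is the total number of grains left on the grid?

step 0: 0 3 0 0 2
1 1 3 3 3
2 1 0 1 2
2 0 3 1 3
1 1 0 0 1
2 3 2 0 2
step 1: 0 3 0 0 2
1 1 3 3 3
2 1 0 1 3
2 0 3 2 0
1 1 0 0 2
2 3 2 0 2
step 2: 0 3 0 0 2
1 1 3 3 3
2 1 0 1 3
2 0 3 2 1
1 1 0 0 2
2 3 2 0 2
step 3: 0 3 0 0 2
1 1 3 3 3
2 1 0 1 3
2 0 3 2 2
1 1 0 0 2
2 3 2 0 2
step 4: 0 3 0 0 2
1 1 3 3 3
2 1 0 1 3
2 0 3 2 3
1 1 0 0 2
2 3 2 0 2
step 5: 0 3 1 1 3
1 2 0 1 1
2 1 1 3 1
2 0 3 3 1
1 1 0 0 3
2 3 2 0 2
step 6: 0 3 1 1 3
1 2 0 1 1
2 1 1 3 1
2 0 3 3 2
1 1 0 0 3
2 3 2 0 2
step 7: 0 3 1 1 3
1 2 0 1 1
2 1 1 3 1
2 0 3 3 3
1 1 0 0 3
2 3 2 0 2
step 8: 0 3 1 1 3
1 2 0 2 1
2 1 3 0 3
2 1 0 2 2
1 1 1 2 0
2 3 2 0 3
step 9: 0 3 1 1 3
1 2 0 2 1
2 1 3 0 3
2 1 0 2 3
1 1 1 2 0
2 3 2 0 3

46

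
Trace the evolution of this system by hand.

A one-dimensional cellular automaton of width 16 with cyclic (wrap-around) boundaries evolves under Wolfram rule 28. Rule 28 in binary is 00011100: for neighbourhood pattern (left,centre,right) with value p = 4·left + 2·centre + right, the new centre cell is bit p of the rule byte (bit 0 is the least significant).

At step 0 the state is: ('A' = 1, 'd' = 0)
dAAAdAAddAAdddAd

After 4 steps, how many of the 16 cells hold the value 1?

8

k=0  dAAAdAAddAAdddAd
k=1  dAdddAdAdAdAddAA
k=2  dAAddAdAdAdAAdAd
k=3  dAdAdAdAdAdAddAA
k=4  dAdAdAdAdAdAAdAd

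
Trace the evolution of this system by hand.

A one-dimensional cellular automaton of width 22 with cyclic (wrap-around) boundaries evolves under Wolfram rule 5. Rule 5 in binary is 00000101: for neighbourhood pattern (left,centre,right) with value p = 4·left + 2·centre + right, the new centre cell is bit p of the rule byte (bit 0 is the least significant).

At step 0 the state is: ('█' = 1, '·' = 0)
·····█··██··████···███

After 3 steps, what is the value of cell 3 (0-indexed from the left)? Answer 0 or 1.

1

k=0  ·····█··██··████···███
k=1  ·███·█···········█····
k=2  ·····█·█████████·█·███
k=3  ·███·█···········█····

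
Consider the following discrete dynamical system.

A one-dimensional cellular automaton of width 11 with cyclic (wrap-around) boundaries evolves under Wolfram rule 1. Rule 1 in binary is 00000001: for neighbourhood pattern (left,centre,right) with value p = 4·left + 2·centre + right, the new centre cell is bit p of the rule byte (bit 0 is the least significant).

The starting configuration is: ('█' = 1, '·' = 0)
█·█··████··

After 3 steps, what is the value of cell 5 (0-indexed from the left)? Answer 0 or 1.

[0] █·█··████··
[1] ···········
[2] ███████████
[3] ···········

0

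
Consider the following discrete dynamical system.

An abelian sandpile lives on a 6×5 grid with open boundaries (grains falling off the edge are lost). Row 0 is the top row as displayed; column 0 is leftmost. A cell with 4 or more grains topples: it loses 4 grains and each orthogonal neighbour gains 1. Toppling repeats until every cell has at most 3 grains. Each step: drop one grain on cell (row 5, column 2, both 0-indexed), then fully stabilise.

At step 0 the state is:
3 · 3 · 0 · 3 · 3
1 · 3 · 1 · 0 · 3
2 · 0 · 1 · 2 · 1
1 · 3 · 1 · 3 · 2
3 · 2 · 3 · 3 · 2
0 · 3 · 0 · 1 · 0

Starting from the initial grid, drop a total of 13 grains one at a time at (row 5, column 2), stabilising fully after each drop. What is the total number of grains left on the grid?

58

0) 3 · 3 · 0 · 3 · 3
1 · 3 · 1 · 0 · 3
2 · 0 · 1 · 2 · 1
1 · 3 · 1 · 3 · 2
3 · 2 · 3 · 3 · 2
0 · 3 · 0 · 1 · 0
1) 3 · 3 · 0 · 3 · 3
1 · 3 · 1 · 0 · 3
2 · 0 · 1 · 2 · 1
1 · 3 · 1 · 3 · 2
3 · 2 · 3 · 3 · 2
0 · 3 · 1 · 1 · 0
2) 3 · 3 · 0 · 3 · 3
1 · 3 · 1 · 0 · 3
2 · 0 · 1 · 2 · 1
1 · 3 · 1 · 3 · 2
3 · 2 · 3 · 3 · 2
0 · 3 · 2 · 1 · 0
3) 3 · 3 · 0 · 3 · 3
1 · 3 · 1 · 0 · 3
2 · 0 · 1 · 2 · 1
1 · 3 · 1 · 3 · 2
3 · 2 · 3 · 3 · 2
0 · 3 · 3 · 1 · 0
4) 3 · 3 · 0 · 3 · 3
1 · 3 · 1 · 0 · 3
2 · 1 · 2 · 3 · 1
3 · 1 · 0 · 1 · 3
0 · 2 · 3 · 1 · 3
2 · 1 · 2 · 3 · 0
5) 3 · 3 · 0 · 3 · 3
1 · 3 · 1 · 0 · 3
2 · 1 · 2 · 3 · 1
3 · 1 · 0 · 1 · 3
0 · 2 · 3 · 1 · 3
2 · 1 · 3 · 3 · 0
6) 3 · 3 · 0 · 3 · 3
1 · 3 · 1 · 0 · 3
2 · 1 · 2 · 3 · 1
3 · 1 · 1 · 1 · 3
0 · 3 · 0 · 3 · 3
2 · 2 · 2 · 0 · 1
7) 3 · 3 · 0 · 3 · 3
1 · 3 · 1 · 0 · 3
2 · 1 · 2 · 3 · 1
3 · 1 · 1 · 1 · 3
0 · 3 · 0 · 3 · 3
2 · 2 · 3 · 0 · 1
8) 3 · 3 · 0 · 3 · 3
1 · 3 · 1 · 0 · 3
2 · 1 · 2 · 3 · 1
3 · 1 · 1 · 1 · 3
0 · 3 · 1 · 3 · 3
2 · 3 · 0 · 1 · 1
9) 3 · 3 · 0 · 3 · 3
1 · 3 · 1 · 0 · 3
2 · 1 · 2 · 3 · 1
3 · 1 · 1 · 1 · 3
0 · 3 · 1 · 3 · 3
2 · 3 · 1 · 1 · 1
10) 3 · 3 · 0 · 3 · 3
1 · 3 · 1 · 0 · 3
2 · 1 · 2 · 3 · 1
3 · 1 · 1 · 1 · 3
0 · 3 · 1 · 3 · 3
2 · 3 · 2 · 1 · 1
11) 3 · 3 · 0 · 3 · 3
1 · 3 · 1 · 0 · 3
2 · 1 · 2 · 3 · 1
3 · 1 · 1 · 1 · 3
0 · 3 · 1 · 3 · 3
2 · 3 · 3 · 1 · 1
12) 3 · 3 · 0 · 3 · 3
1 · 3 · 1 · 0 · 3
2 · 1 · 2 · 3 · 1
3 · 2 · 1 · 1 · 3
1 · 0 · 3 · 3 · 3
3 · 1 · 1 · 2 · 1
13) 3 · 3 · 0 · 3 · 3
1 · 3 · 1 · 0 · 3
2 · 1 · 2 · 3 · 1
3 · 2 · 1 · 1 · 3
1 · 0 · 3 · 3 · 3
3 · 1 · 2 · 2 · 1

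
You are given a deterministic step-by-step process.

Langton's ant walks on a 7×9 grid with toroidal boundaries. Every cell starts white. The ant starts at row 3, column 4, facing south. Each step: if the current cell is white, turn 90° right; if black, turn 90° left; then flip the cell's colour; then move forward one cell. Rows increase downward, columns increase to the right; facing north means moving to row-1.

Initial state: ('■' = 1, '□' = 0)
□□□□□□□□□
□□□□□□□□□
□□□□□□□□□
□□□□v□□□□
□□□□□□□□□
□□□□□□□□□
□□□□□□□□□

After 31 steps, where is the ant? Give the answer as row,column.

[0] □□□□□□□□□
□□□□□□□□□
□□□□□□□□□
□□□□v□□□□
□□□□□□□□□
□□□□□□□□□
□□□□□□□□□
[1] □□□□□□□□□
□□□□□□□□□
□□□□□□□□□
□□□<■□□□□
□□□□□□□□□
□□□□□□□□□
□□□□□□□□□
[2] □□□□□□□□□
□□□□□□□□□
□□□^□□□□□
□□□■■□□□□
□□□□□□□□□
□□□□□□□□□
□□□□□□□□□
[3] □□□□□□□□□
□□□□□□□□□
□□□■>□□□□
□□□■■□□□□
□□□□□□□□□
□□□□□□□□□
□□□□□□□□□
[4] □□□□□□□□□
□□□□□□□□□
□□□■■□□□□
□□□■v□□□□
□□□□□□□□□
□□□□□□□□□
□□□□□□□□□
[5] □□□□□□□□□
□□□□□□□□□
□□□■■□□□□
□□□■□>□□□
□□□□□□□□□
□□□□□□□□□
□□□□□□□□□
[6] □□□□□□□□□
□□□□□□□□□
□□□■■□□□□
□□□■□■□□□
□□□□□v□□□
□□□□□□□□□
□□□□□□□□□
[7] □□□□□□□□□
□□□□□□□□□
□□□■■□□□□
□□□■□■□□□
□□□□<■□□□
□□□□□□□□□
□□□□□□□□□
[8] □□□□□□□□□
□□□□□□□□□
□□□■■□□□□
□□□■^■□□□
□□□□■■□□□
□□□□□□□□□
□□□□□□□□□
[9] □□□□□□□□□
□□□□□□□□□
□□□■■□□□□
□□□■■>□□□
□□□□■■□□□
□□□□□□□□□
□□□□□□□□□
[10] □□□□□□□□□
□□□□□□□□□
□□□■■^□□□
□□□■■□□□□
□□□□■■□□□
□□□□□□□□□
□□□□□□□□□
[11] □□□□□□□□□
□□□□□□□□□
□□□■■■>□□
□□□■■□□□□
□□□□■■□□□
□□□□□□□□□
□□□□□□□□□
[12] □□□□□□□□□
□□□□□□□□□
□□□■■■■□□
□□□■■□v□□
□□□□■■□□□
□□□□□□□□□
□□□□□□□□□
[13] □□□□□□□□□
□□□□□□□□□
□□□■■■■□□
□□□■■<■□□
□□□□■■□□□
□□□□□□□□□
□□□□□□□□□
[14] □□□□□□□□□
□□□□□□□□□
□□□■■^■□□
□□□■■■■□□
□□□□■■□□□
□□□□□□□□□
□□□□□□□□□
[15] □□□□□□□□□
□□□□□□□□□
□□□■<□■□□
□□□■■■■□□
□□□□■■□□□
□□□□□□□□□
□□□□□□□□□
[16] □□□□□□□□□
□□□□□□□□□
□□□■□□■□□
□□□■v■■□□
□□□□■■□□□
□□□□□□□□□
□□□□□□□□□
[17] □□□□□□□□□
□□□□□□□□□
□□□■□□■□□
□□□■□>■□□
□□□□■■□□□
□□□□□□□□□
□□□□□□□□□
[18] □□□□□□□□□
□□□□□□□□□
□□□■□^■□□
□□□■□□■□□
□□□□■■□□□
□□□□□□□□□
□□□□□□□□□
[19] □□□□□□□□□
□□□□□□□□□
□□□■□■>□□
□□□■□□■□□
□□□□■■□□□
□□□□□□□□□
□□□□□□□□□
[20] □□□□□□□□□
□□□□□□^□□
□□□■□■□□□
□□□■□□■□□
□□□□■■□□□
□□□□□□□□□
□□□□□□□□□
[21] □□□□□□□□□
□□□□□□■>□
□□□■□■□□□
□□□■□□■□□
□□□□■■□□□
□□□□□□□□□
□□□□□□□□□
[22] □□□□□□□□□
□□□□□□■■□
□□□■□■□v□
□□□■□□■□□
□□□□■■□□□
□□□□□□□□□
□□□□□□□□□
[23] □□□□□□□□□
□□□□□□■■□
□□□■□■<■□
□□□■□□■□□
□□□□■■□□□
□□□□□□□□□
□□□□□□□□□
[24] □□□□□□□□□
□□□□□□^■□
□□□■□■■■□
□□□■□□■□□
□□□□■■□□□
□□□□□□□□□
□□□□□□□□□
[25] □□□□□□□□□
□□□□□<□■□
□□□■□■■■□
□□□■□□■□□
□□□□■■□□□
□□□□□□□□□
□□□□□□□□□
[26] □□□□□^□□□
□□□□□■□■□
□□□■□■■■□
□□□■□□■□□
□□□□■■□□□
□□□□□□□□□
□□□□□□□□□
[27] □□□□□■>□□
□□□□□■□■□
□□□■□■■■□
□□□■□□■□□
□□□□■■□□□
□□□□□□□□□
□□□□□□□□□
[28] □□□□□■■□□
□□□□□■v■□
□□□■□■■■□
□□□■□□■□□
□□□□■■□□□
□□□□□□□□□
□□□□□□□□□
[29] □□□□□■■□□
□□□□□<■■□
□□□■□■■■□
□□□■□□■□□
□□□□■■□□□
□□□□□□□□□
□□□□□□□□□
[30] □□□□□■■□□
□□□□□□■■□
□□□■□v■■□
□□□■□□■□□
□□□□■■□□□
□□□□□□□□□
□□□□□□□□□
[31] □□□□□■■□□
□□□□□□■■□
□□□■□□>■□
□□□■□□■□□
□□□□■■□□□
□□□□□□□□□
□□□□□□□□□

2,6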